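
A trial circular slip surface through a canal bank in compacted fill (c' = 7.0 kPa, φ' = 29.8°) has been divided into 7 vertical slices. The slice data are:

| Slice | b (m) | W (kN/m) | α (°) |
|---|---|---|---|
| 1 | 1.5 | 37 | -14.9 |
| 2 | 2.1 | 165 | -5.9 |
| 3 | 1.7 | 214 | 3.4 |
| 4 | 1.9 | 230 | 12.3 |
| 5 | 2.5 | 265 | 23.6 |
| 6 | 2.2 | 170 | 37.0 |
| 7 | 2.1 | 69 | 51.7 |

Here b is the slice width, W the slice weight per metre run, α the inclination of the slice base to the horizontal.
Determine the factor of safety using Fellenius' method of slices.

Ordinary method of slices: FS = Σ[c'·Δl_i + (W_i cosα_i)·tanφ'] / Σ W_i sinα_i, with Δl_i = b_i / cosα_i.
Slice 1: Δl = 1.5/cos(-14.9°) = 1.552 m; N'_1 = 37·cos(-14.9°) = 35.8; c'Δl = 10.87; W sinα = -9.5
Slice 2: Δl = 2.1/cos(-5.9°) = 2.111 m; N'_2 = 165·cos(-5.9°) = 164.1; c'Δl = 14.78; W sinα = -17.0
Slice 3: Δl = 1.7/cos3.4° = 1.703 m; N'_3 = 214·cos3.4° = 213.6; c'Δl = 11.92; W sinα = 12.7
Slice 4: Δl = 1.9/cos12.3° = 1.945 m; N'_4 = 230·cos12.3° = 224.7; c'Δl = 13.61; W sinα = 49.0
Slice 5: Δl = 2.5/cos23.6° = 2.728 m; N'_5 = 265·cos23.6° = 242.8; c'Δl = 19.10; W sinα = 106.1
Slice 6: Δl = 2.2/cos37.0° = 2.755 m; N'_6 = 170·cos37.0° = 135.8; c'Δl = 19.28; W sinα = 102.3
Slice 7: Δl = 2.1/cos51.7° = 3.388 m; N'_7 = 69·cos51.7° = 42.8; c'Δl = 23.72; W sinα = 54.1
Σc'Δl = 113.3 kN/m; ΣN' = 1059.6 kN/m; ΣW sinα = 297.8 kN/m
Resisting = 113.3 + 1059.6·tan29.8° = 113.3 + 606.8 = 720.1 kN/m
FS = 720.1 / 297.8 = 2.418

FS = 2.42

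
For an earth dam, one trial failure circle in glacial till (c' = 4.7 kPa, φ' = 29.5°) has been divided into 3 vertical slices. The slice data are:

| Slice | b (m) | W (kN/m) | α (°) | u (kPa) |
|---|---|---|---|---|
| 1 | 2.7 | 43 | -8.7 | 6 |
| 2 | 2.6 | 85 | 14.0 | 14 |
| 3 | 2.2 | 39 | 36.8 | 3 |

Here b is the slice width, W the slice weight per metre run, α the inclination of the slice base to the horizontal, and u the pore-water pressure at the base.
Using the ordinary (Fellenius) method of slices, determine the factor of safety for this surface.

FS = 2.45

Ordinary method of slices: FS = Σ[c'·Δl_i + (W_i cosα_i − u_i·Δl_i)·tanφ'] / Σ W_i sinα_i, with Δl_i = b_i / cosα_i.
Slice 1: Δl = 2.7/cos(-8.7°) = 2.731 m; N'_1 = 43·cos(-8.7°) − 6·2.731 = 26.1; c'Δl = 12.84; W sinα = -6.5
Slice 2: Δl = 2.6/cos14.0° = 2.680 m; N'_2 = 85·cos14.0° − 14·2.680 = 45.0; c'Δl = 12.59; W sinα = 20.6
Slice 3: Δl = 2.2/cos36.8° = 2.747 m; N'_3 = 39·cos36.8° − 3·2.747 = 23.0; c'Δl = 12.91; W sinα = 23.4
Σc'Δl = 38.3 kN/m; ΣN' = 94.1 kN/m; ΣW sinα = 37.4 kN/m
Resisting = 38.3 + 94.1·tan29.5° = 38.3 + 53.2 = 91.6 kN/m
FS = 91.6 / 37.4 = 2.447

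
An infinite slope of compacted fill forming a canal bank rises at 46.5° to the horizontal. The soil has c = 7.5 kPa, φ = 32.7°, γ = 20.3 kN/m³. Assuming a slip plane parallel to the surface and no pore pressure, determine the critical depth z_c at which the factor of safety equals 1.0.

z_c = 1.89 m

Setting FS = 1.00 in FS = [c + γz cos²β tanφ] / [γz sinβ cosβ] and solving for z:
z = c / [γ cosβ (FS·sinβ − cosβ·tanφ)]
  = 7.5 / [20.3·cos46.5°·(1.00·sin46.5° − cos46.5°·tan32.7°)]
  = 7.5 / [20.3·0.6884·(1.00·0.7254 − 0.6884·0.6420)]
  = 7.5 / 3.9609 = 1.893 m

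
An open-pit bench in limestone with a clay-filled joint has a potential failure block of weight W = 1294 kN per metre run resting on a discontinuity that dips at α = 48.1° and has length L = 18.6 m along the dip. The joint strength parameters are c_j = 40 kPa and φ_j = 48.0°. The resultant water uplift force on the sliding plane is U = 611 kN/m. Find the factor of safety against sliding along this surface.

Resolving the block weight along and normal to the plane and applying the Mohr–Coulomb strength on the joint:
N' = W cosα − U = 1294·cos48.1° − 611 = 253.2 kN/m
Driving force T = W sinα = 1294·sin48.1° = 963.1 kN/m
Resisting force R = c_j·L + N'·tanφ_j = 40·18.6 + 253.2·tan48.0° = 744.0 + 281.2 = 1025.2 kN/m
FS = R / T = 1025.2 / 963.1 = 1.064

FS = 1.06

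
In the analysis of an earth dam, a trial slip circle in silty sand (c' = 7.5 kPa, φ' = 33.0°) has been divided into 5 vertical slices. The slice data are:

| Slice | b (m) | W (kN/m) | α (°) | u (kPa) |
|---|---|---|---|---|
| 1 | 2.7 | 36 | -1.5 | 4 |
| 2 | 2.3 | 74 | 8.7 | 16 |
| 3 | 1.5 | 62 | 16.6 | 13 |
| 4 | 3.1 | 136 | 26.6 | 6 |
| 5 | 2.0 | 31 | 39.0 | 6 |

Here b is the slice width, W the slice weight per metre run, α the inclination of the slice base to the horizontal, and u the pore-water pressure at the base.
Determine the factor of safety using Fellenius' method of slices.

Ordinary method of slices: FS = Σ[c'·Δl_i + (W_i cosα_i − u_i·Δl_i)·tanφ'] / Σ W_i sinα_i, with Δl_i = b_i / cosα_i.
Slice 1: Δl = 2.7/cos(-1.5°) = 2.701 m; N'_1 = 36·cos(-1.5°) − 4·2.701 = 25.2; c'Δl = 20.26; W sinα = -0.9
Slice 2: Δl = 2.3/cos8.7° = 2.327 m; N'_2 = 74·cos8.7° − 16·2.327 = 35.9; c'Δl = 17.45; W sinα = 11.2
Slice 3: Δl = 1.5/cos16.6° = 1.565 m; N'_3 = 62·cos16.6° − 13·1.565 = 39.1; c'Δl = 11.74; W sinα = 17.7
Slice 4: Δl = 3.1/cos26.6° = 3.467 m; N'_4 = 136·cos26.6° − 6·3.467 = 100.8; c'Δl = 26.00; W sinα = 60.9
Slice 5: Δl = 2.0/cos39.0° = 2.574 m; N'_5 = 31·cos39.0° − 6·2.574 = 8.7; c'Δl = 19.30; W sinα = 19.5
Σc'Δl = 94.8 kN/m; ΣN' = 209.6 kN/m; ΣW sinα = 108.4 kN/m
Resisting = 94.8 + 209.6·tan33.0° = 94.8 + 136.1 = 230.9 kN/m
FS = 230.9 / 108.4 = 2.131

FS = 2.13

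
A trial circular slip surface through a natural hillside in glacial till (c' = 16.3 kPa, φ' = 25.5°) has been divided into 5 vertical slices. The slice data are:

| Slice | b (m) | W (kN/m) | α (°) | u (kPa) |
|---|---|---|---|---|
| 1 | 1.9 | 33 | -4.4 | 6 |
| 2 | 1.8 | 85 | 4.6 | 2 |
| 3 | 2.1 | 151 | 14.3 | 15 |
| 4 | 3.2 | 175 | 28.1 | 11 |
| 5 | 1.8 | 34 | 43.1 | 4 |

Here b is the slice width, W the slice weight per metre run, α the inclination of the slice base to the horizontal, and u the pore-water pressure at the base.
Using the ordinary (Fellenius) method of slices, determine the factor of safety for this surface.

Ordinary method of slices: FS = Σ[c'·Δl_i + (W_i cosα_i − u_i·Δl_i)·tanφ'] / Σ W_i sinα_i, with Δl_i = b_i / cosα_i.
Slice 1: Δl = 1.9/cos(-4.4°) = 1.906 m; N'_1 = 33·cos(-4.4°) − 6·1.906 = 21.5; c'Δl = 31.06; W sinα = -2.5
Slice 2: Δl = 1.8/cos4.6° = 1.806 m; N'_2 = 85·cos4.6° − 2·1.806 = 81.1; c'Δl = 29.43; W sinα = 6.8
Slice 3: Δl = 2.1/cos14.3° = 2.167 m; N'_3 = 151·cos14.3° − 15·2.167 = 113.8; c'Δl = 35.32; W sinα = 37.3
Slice 4: Δl = 3.2/cos28.1° = 3.628 m; N'_4 = 175·cos28.1° − 11·3.628 = 114.5; c'Δl = 59.13; W sinα = 82.4
Slice 5: Δl = 1.8/cos43.1° = 2.465 m; N'_5 = 34·cos43.1° − 4·2.465 = 15.0; c'Δl = 40.18; W sinα = 23.2
Σc'Δl = 195.1 kN/m; ΣN' = 345.8 kN/m; ΣW sinα = 147.2 kN/m
Resisting = 195.1 + 345.8·tan25.5° = 195.1 + 165.0 = 360.1 kN/m
FS = 360.1 / 147.2 = 2.446

FS = 2.45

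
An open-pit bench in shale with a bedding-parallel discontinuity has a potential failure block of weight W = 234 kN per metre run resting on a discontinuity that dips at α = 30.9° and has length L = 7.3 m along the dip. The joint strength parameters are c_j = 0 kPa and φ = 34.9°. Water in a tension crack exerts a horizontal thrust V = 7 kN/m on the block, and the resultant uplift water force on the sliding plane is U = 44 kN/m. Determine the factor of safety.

Resolving the block weight along and normal to the plane and applying the Mohr–Coulomb strength on the joint:
N' = W cosα − U − V sinα = 234·cos30.9° − 44 − 7·sin30.9° = 153.2 kN/m
Driving force T = W sinα + V cosα = 234·sin30.9° + 7·cos30.9° = 126.2 kN/m
Resisting force R = c_j·L + N'·tanφ = 0·7.3 + 153.2·tan34.9° = 0.0 + 106.9 = 106.9 kN/m
FS = R / T = 106.9 / 126.2 = 0.847

FS = 0.85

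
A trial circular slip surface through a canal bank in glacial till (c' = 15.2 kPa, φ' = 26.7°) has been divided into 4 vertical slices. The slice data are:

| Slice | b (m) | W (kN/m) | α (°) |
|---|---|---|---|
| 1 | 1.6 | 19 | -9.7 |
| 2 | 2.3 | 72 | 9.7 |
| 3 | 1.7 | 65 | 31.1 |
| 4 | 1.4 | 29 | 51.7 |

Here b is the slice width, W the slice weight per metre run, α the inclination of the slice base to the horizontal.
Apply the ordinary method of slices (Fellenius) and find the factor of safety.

FS = 3.17

Ordinary method of slices: FS = Σ[c'·Δl_i + (W_i cosα_i)·tanφ'] / Σ W_i sinα_i, with Δl_i = b_i / cosα_i.
Slice 1: Δl = 1.6/cos(-9.7°) = 1.623 m; N'_1 = 19·cos(-9.7°) = 18.7; c'Δl = 24.67; W sinα = -3.2
Slice 2: Δl = 2.3/cos9.7° = 2.333 m; N'_2 = 72·cos9.7° = 71.0; c'Δl = 35.47; W sinα = 12.1
Slice 3: Δl = 1.7/cos31.1° = 1.985 m; N'_3 = 65·cos31.1° = 55.7; c'Δl = 30.18; W sinα = 33.6
Slice 4: Δl = 1.4/cos51.7° = 2.259 m; N'_4 = 29·cos51.7° = 18.0; c'Δl = 34.33; W sinα = 22.8
Σc'Δl = 124.7 kN/m; ΣN' = 163.3 kN/m; ΣW sinα = 65.3 kN/m
Resisting = 124.7 + 163.3·tan26.7° = 124.7 + 82.1 = 206.8 kN/m
FS = 206.8 / 65.3 = 3.169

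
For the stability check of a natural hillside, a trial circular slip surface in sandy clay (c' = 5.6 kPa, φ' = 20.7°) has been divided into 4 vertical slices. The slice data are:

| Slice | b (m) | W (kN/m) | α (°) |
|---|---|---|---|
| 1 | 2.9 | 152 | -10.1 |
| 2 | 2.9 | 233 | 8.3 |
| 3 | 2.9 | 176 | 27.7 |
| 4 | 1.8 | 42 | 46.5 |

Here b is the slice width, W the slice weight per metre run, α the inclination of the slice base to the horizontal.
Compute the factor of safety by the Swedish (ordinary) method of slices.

FS = 2.34

Ordinary method of slices: FS = Σ[c'·Δl_i + (W_i cosα_i)·tanφ'] / Σ W_i sinα_i, with Δl_i = b_i / cosα_i.
Slice 1: Δl = 2.9/cos(-10.1°) = 2.946 m; N'_1 = 152·cos(-10.1°) = 149.6; c'Δl = 16.50; W sinα = -26.7
Slice 2: Δl = 2.9/cos8.3° = 2.931 m; N'_2 = 233·cos8.3° = 230.6; c'Δl = 16.41; W sinα = 33.6
Slice 3: Δl = 2.9/cos27.7° = 3.275 m; N'_3 = 176·cos27.7° = 155.8; c'Δl = 18.34; W sinα = 81.8
Slice 4: Δl = 1.8/cos46.5° = 2.615 m; N'_4 = 42·cos46.5° = 28.9; c'Δl = 14.64; W sinα = 30.5
Σc'Δl = 65.9 kN/m; ΣN' = 564.9 kN/m; ΣW sinα = 119.3 kN/m
Resisting = 65.9 + 564.9·tan20.7° = 65.9 + 213.5 = 279.4 kN/m
FS = 279.4 / 119.3 = 2.343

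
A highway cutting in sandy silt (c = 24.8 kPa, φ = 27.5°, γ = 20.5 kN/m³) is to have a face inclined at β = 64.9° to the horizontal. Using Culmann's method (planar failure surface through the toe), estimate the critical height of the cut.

Culmann's analysis gives the critical failure plane at α_cr = (β + φ)/2 = (64.9 + 27.5)/2 = 46.2°, and the critical height
H_c = (4c/γ) · sinβ cosφ / [1 − cos(β − φ)]
    = (4·24.8/20.5) · sin64.9°·cos27.5° / [1 − cos(37.4°)]
    = 4.839 · 0.9056·0.8870 / [1 − 0.7944]
    = 4.839 · 0.8032 / 0.2056
    = 18.91 m

H_c = 18.91 m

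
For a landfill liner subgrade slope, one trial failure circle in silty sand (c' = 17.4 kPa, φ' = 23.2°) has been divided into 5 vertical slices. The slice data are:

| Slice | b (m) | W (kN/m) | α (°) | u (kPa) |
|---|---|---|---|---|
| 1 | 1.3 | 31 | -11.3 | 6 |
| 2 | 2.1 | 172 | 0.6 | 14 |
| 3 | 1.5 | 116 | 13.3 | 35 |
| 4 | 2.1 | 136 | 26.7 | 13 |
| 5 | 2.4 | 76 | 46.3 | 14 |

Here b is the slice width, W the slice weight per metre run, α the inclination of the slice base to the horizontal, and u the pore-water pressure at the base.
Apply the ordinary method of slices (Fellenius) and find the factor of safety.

FS = 2.34

Ordinary method of slices: FS = Σ[c'·Δl_i + (W_i cosα_i − u_i·Δl_i)·tanφ'] / Σ W_i sinα_i, with Δl_i = b_i / cosα_i.
Slice 1: Δl = 1.3/cos(-11.3°) = 1.326 m; N'_1 = 31·cos(-11.3°) − 6·1.326 = 22.4; c'Δl = 23.07; W sinα = -6.1
Slice 2: Δl = 2.1/cos0.6° = 2.100 m; N'_2 = 172·cos0.6° − 14·2.100 = 142.6; c'Δl = 36.54; W sinα = 1.8
Slice 3: Δl = 1.5/cos13.3° = 1.541 m; N'_3 = 116·cos13.3° − 35·1.541 = 58.9; c'Δl = 26.82; W sinα = 26.7
Slice 4: Δl = 2.1/cos26.7° = 2.351 m; N'_4 = 136·cos26.7° − 13·2.351 = 90.9; c'Δl = 40.90; W sinα = 61.1
Slice 5: Δl = 2.4/cos46.3° = 3.474 m; N'_5 = 76·cos46.3° − 14·3.474 = 3.9; c'Δl = 60.44; W sinα = 54.9
Σc'Δl = 187.8 kN/m; ΣN' = 318.8 kN/m; ΣW sinα = 138.5 kN/m
Resisting = 187.8 + 318.8·tan23.2° = 187.8 + 136.6 = 324.4 kN/m
FS = 324.4 / 138.5 = 2.343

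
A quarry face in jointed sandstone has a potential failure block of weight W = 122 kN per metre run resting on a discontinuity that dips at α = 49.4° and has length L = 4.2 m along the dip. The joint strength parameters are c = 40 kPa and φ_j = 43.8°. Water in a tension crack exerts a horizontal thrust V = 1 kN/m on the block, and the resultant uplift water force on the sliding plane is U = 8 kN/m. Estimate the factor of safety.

FS = 2.53

Resolving the block weight along and normal to the plane and applying the Mohr–Coulomb strength on the joint:
N' = W cosα − U − V sinα = 122·cos49.4° − 8 − 1·sin49.4° = 70.6 kN/m
Driving force T = W sinα + V cosα = 122·sin49.4° + 1·cos49.4° = 93.3 kN/m
Resisting force R = c·L + N'·tanφ_j = 40·4.2 + 70.6·tan43.8° = 168.0 + 67.7 = 235.7 kN/m
FS = R / T = 235.7 / 93.3 = 2.527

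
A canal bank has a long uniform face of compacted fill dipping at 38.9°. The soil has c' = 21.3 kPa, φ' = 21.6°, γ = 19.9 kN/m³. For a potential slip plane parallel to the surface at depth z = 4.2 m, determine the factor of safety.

For an infinite slope with a slip plane parallel to the surface (no pore pressure): FS = [c' + γz cos²β tanφ'] / [γz sinβ cosβ].
γz = 19.9·4.2 = 83.58 kN/m²
Numerator = 21.3 + 83.58·cos²38.9°·tan21.6° = 21.3 + 83.58·0.6057·0.3959 = 41.342 kPa
Denominator = 83.58·sin38.9°·cos38.9° = 83.58·0.6280·0.7782 = 40.846 kPa
FS = 41.342 / 40.846 = 1.012

FS = 1.01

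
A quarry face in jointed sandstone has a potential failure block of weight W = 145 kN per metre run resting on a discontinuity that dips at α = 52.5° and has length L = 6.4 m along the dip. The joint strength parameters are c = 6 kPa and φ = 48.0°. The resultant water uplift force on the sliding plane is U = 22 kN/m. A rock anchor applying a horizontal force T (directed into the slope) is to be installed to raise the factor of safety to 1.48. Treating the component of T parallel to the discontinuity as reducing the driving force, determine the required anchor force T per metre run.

Resolving forces along and normal to the sliding plane, with the horizontal anchor force T adding T·sinα to the effective normal force and T·cosα acting up the plane against the driving force:
FS = [cL + (W cosα − U + T sinα) tanφ] / [W sinα − T cosα]
Without the anchor: N' = 66.3 kN/m, driving T_d = 115.0 kN/m, resisting R = 6·6.4 + 66.3·tan48.0° = 112.0 kN/m, FS = 0.97.
Setting FS = 1.48 and solving for T:
1.48·(115.0 − T cos52.5°) = 112.0 + T sin52.5°·tan48.0°
T·(sin52.5°·tan48.0° + 1.48·cos52.5°) = 1.48·115.0 − 112.0
T·(0.7934·1.1106 + 1.48·0.6088) = 170.3 − 112.0 = 58.3
T·1.7821 = 58.3
T = 32.7 kN/m

T = 33 kN/m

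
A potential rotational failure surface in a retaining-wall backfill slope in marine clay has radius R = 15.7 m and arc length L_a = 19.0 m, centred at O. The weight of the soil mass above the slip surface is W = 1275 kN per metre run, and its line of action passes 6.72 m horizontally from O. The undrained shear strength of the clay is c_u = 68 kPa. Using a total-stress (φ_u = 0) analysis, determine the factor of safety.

FS = 2.37

Taking moments about the centre O, the resisting moment is provided by the undrained shear strength acting along the arc:
M_R = c_u·L_a·R = 68·19.00·15.7 = 20284.4 kN·m/m
M_D = W·d = 1275·6.72 = 8568.0 kN·m/m
FS = M_R / M_D = 20284.4 / 8568.0 = 2.367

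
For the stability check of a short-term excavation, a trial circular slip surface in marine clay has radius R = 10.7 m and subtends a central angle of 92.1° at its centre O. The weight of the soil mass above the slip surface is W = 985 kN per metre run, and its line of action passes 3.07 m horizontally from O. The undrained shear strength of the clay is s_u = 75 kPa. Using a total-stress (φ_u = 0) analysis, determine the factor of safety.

FS = 4.56

Taking moments about the centre O, the resisting moment is provided by the undrained shear strength acting along the arc:
Arc length L_a = R·θ = 10.7·(92.1°·π/180) = 10.7·1.6074 = 17.20 m
M_R = s_u·L_a·R = 75·17.20·10.7 = 13802.8 kN·m/m
M_D = W·d = 985·3.07 = 3023.9 kN·m/m
FS = M_R / M_D = 13802.8 / 3023.9 = 4.564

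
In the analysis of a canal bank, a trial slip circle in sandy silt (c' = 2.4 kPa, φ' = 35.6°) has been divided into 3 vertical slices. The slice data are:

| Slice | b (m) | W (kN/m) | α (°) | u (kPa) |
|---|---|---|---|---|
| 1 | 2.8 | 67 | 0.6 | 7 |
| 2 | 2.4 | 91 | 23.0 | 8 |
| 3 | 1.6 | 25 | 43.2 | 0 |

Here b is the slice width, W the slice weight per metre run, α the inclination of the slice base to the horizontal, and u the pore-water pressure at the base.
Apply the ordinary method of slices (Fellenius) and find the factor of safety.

FS = 2.07

Ordinary method of slices: FS = Σ[c'·Δl_i + (W_i cosα_i − u_i·Δl_i)·tanφ'] / Σ W_i sinα_i, with Δl_i = b_i / cosα_i.
Slice 1: Δl = 2.8/cos0.6° = 2.800 m; N'_1 = 67·cos0.6° − 7·2.800 = 47.4; c'Δl = 6.72; W sinα = 0.7
Slice 2: Δl = 2.4/cos23.0° = 2.607 m; N'_2 = 91·cos23.0° − 8·2.607 = 62.9; c'Δl = 6.26; W sinα = 35.6
Slice 3: Δl = 1.6/cos43.2° = 2.195 m; N'_3 = 25·cos43.2° − 0·2.195 = 18.2; c'Δl = 5.27; W sinα = 17.1
Σc'Δl = 18.2 kN/m; ΣN' = 128.5 kN/m; ΣW sinα = 53.4 kN/m
Resisting = 18.2 + 128.5·tan35.6° = 18.2 + 92.0 = 110.3 kN/m
FS = 110.3 / 53.4 = 2.066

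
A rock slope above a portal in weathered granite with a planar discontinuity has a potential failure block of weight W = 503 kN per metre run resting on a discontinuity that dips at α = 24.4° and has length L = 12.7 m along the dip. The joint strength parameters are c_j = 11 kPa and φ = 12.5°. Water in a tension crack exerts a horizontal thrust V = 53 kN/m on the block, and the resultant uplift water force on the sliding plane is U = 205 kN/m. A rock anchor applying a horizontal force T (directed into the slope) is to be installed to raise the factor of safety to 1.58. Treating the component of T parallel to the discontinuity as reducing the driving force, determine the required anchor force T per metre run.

Resolving forces along and normal to the sliding plane, with the horizontal anchor force T adding T·sinα to the effective normal force and T·cosα acting up the plane against the driving force:
FS = [c_jL + (W cosα − U − V sinα + T sinα) tanφ] / [W sinα + V cosα − T cosα]
Without the anchor: N' = 231.2 kN/m, driving T_d = 256.1 kN/m, resisting R = 11·12.7 + 231.2·tan12.5° = 191.0 kN/m, FS = 0.75.
Setting FS = 1.58 and solving for T:
1.58·(256.1 − T cos24.4°) = 191.0 + T sin24.4°·tan12.5°
T·(sin24.4°·tan12.5° + 1.58·cos24.4°) = 1.58·256.1 − 191.0
T·(0.4131·0.2217 + 1.58·0.9107) = 404.6 − 191.0 = 213.6
T·1.5305 = 213.6
T = 139.6 kN/m

T = 140 kN/m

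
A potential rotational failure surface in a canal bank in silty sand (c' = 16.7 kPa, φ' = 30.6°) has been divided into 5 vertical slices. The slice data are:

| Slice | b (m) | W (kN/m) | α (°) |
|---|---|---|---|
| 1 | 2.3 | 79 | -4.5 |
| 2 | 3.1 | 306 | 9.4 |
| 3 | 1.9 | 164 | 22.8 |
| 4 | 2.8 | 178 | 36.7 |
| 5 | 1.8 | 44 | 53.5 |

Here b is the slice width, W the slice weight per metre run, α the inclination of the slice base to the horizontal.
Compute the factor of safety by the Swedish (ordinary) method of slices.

Ordinary method of slices: FS = Σ[c'·Δl_i + (W_i cosα_i)·tanφ'] / Σ W_i sinα_i, with Δl_i = b_i / cosα_i.
Slice 1: Δl = 2.3/cos(-4.5°) = 2.307 m; N'_1 = 79·cos(-4.5°) = 78.8; c'Δl = 38.53; W sinα = -6.2
Slice 2: Δl = 3.1/cos9.4° = 3.142 m; N'_2 = 306·cos9.4° = 301.9; c'Δl = 52.47; W sinα = 50.0
Slice 3: Δl = 1.9/cos22.8° = 2.061 m; N'_3 = 164·cos22.8° = 151.2; c'Δl = 34.42; W sinα = 63.6
Slice 4: Δl = 2.8/cos36.7° = 3.492 m; N'_4 = 178·cos36.7° = 142.7; c'Δl = 58.32; W sinα = 106.4
Slice 5: Δl = 1.8/cos53.5° = 3.026 m; N'_5 = 44·cos53.5° = 26.2; c'Δl = 50.54; W sinα = 35.4
Σc'Δl = 234.3 kN/m; ΣN' = 700.7 kN/m; ΣW sinα = 249.1 kN/m
Resisting = 234.3 + 700.7·tan30.6° = 234.3 + 414.4 = 648.7 kN/m
FS = 648.7 / 249.1 = 2.604

FS = 2.60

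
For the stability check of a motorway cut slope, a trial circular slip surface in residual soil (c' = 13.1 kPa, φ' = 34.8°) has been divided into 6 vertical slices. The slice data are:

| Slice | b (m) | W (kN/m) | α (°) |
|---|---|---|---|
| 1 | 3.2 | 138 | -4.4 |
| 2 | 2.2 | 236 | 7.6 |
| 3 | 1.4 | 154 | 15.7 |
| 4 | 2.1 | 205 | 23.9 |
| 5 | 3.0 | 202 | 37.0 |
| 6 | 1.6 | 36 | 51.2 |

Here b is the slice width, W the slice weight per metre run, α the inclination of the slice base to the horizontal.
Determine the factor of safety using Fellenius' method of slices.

FS = 2.79

Ordinary method of slices: FS = Σ[c'·Δl_i + (W_i cosα_i)·tanφ'] / Σ W_i sinα_i, with Δl_i = b_i / cosα_i.
Slice 1: Δl = 3.2/cos(-4.4°) = 3.209 m; N'_1 = 138·cos(-4.4°) = 137.6; c'Δl = 42.04; W sinα = -10.6
Slice 2: Δl = 2.2/cos7.6° = 2.219 m; N'_2 = 236·cos7.6° = 233.9; c'Δl = 29.08; W sinα = 31.2
Slice 3: Δl = 1.4/cos15.7° = 1.454 m; N'_3 = 154·cos15.7° = 148.3; c'Δl = 19.05; W sinα = 41.7
Slice 4: Δl = 2.1/cos23.9° = 2.297 m; N'_4 = 205·cos23.9° = 187.4; c'Δl = 30.09; W sinα = 83.1
Slice 5: Δl = 3.0/cos37.0° = 3.756 m; N'_5 = 202·cos37.0° = 161.3; c'Δl = 49.21; W sinα = 121.6
Slice 6: Δl = 1.6/cos51.2° = 2.553 m; N'_6 = 36·cos51.2° = 22.6; c'Δl = 33.45; W sinα = 28.1
Σc'Δl = 202.9 kN/m; ΣN' = 891.1 kN/m; ΣW sinα = 295.0 kN/m
Resisting = 202.9 + 891.1·tan34.8° = 202.9 + 619.3 = 822.2 kN/m
FS = 822.2 / 295.0 = 2.787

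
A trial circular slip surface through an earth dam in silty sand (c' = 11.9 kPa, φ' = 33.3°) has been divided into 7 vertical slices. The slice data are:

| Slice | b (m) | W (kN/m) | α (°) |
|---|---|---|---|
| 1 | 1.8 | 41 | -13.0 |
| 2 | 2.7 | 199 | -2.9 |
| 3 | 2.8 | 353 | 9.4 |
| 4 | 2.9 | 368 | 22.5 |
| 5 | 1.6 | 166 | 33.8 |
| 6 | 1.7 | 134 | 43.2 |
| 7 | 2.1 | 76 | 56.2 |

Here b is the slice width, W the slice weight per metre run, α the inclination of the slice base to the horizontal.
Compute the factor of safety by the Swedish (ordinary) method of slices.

Ordinary method of slices: FS = Σ[c'·Δl_i + (W_i cosα_i)·tanφ'] / Σ W_i sinα_i, with Δl_i = b_i / cosα_i.
Slice 1: Δl = 1.8/cos(-13.0°) = 1.847 m; N'_1 = 41·cos(-13.0°) = 39.9; c'Δl = 21.98; W sinα = -9.2
Slice 2: Δl = 2.7/cos(-2.9°) = 2.703 m; N'_2 = 199·cos(-2.9°) = 198.7; c'Δl = 32.17; W sinα = -10.1
Slice 3: Δl = 2.8/cos9.4° = 2.838 m; N'_3 = 353·cos9.4° = 348.3; c'Δl = 33.77; W sinα = 57.7
Slice 4: Δl = 2.9/cos22.5° = 3.139 m; N'_4 = 368·cos22.5° = 340.0; c'Δl = 37.35; W sinα = 140.8
Slice 5: Δl = 1.6/cos33.8° = 1.925 m; N'_5 = 166·cos33.8° = 137.9; c'Δl = 22.91; W sinα = 92.3
Slice 6: Δl = 1.7/cos43.2° = 2.332 m; N'_6 = 134·cos43.2° = 97.7; c'Δl = 27.75; W sinα = 91.7
Slice 7: Δl = 2.1/cos56.2° = 3.775 m; N'_7 = 76·cos56.2° = 42.3; c'Δl = 44.92; W sinα = 63.2
Σc'Δl = 220.9 kN/m; ΣN' = 1204.8 kN/m; ΣW sinα = 426.4 kN/m
Resisting = 220.9 + 1204.8·tan33.3° = 220.9 + 791.4 = 1012.3 kN/m
FS = 1012.3 / 426.4 = 2.374

FS = 2.37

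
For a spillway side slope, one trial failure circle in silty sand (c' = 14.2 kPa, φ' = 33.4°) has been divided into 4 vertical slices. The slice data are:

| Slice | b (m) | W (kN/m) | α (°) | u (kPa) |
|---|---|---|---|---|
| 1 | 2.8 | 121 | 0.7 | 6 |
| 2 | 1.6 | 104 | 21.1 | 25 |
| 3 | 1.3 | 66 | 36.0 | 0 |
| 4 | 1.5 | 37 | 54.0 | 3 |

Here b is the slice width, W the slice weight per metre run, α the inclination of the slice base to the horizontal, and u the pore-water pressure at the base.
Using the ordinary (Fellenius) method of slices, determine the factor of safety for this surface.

Ordinary method of slices: FS = Σ[c'·Δl_i + (W_i cosα_i − u_i·Δl_i)·tanφ'] / Σ W_i sinα_i, with Δl_i = b_i / cosα_i.
Slice 1: Δl = 2.8/cos0.7° = 2.800 m; N'_1 = 121·cos0.7° − 6·2.800 = 104.2; c'Δl = 39.76; W sinα = 1.5
Slice 2: Δl = 1.6/cos21.1° = 1.715 m; N'_2 = 104·cos21.1° − 25·1.715 = 54.2; c'Δl = 24.35; W sinα = 37.4
Slice 3: Δl = 1.3/cos36.0° = 1.607 m; N'_3 = 66·cos36.0° − 0·1.607 = 53.4; c'Δl = 22.82; W sinα = 38.8
Slice 4: Δl = 1.5/cos54.0° = 2.552 m; N'_4 = 37·cos54.0° − 3·2.552 = 14.1; c'Δl = 36.24; W sinα = 29.9
Σc'Δl = 123.2 kN/m; ΣN' = 225.8 kN/m; ΣW sinα = 107.6 kN/m
Resisting = 123.2 + 225.8·tan33.4° = 123.2 + 148.9 = 272.1 kN/m
FS = 272.1 / 107.6 = 2.528

FS = 2.53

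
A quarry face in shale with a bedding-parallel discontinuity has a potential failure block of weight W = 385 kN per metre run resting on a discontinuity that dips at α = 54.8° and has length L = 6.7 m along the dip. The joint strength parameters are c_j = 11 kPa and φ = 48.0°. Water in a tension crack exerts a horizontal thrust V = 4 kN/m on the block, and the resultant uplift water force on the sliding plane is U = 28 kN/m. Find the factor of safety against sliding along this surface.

FS = 0.90

Resolving the block weight along and normal to the plane and applying the Mohr–Coulomb strength on the joint:
N' = W cosα − U − V sinα = 385·cos54.8° − 28 − 4·sin54.8° = 190.7 kN/m
Driving force T = W sinα + V cosα = 385·sin54.8° + 4·cos54.8° = 316.9 kN/m
Resisting force R = c_j·L + N'·tanφ = 11·6.7 + 190.7·tan48.0° = 73.7 + 211.7 = 285.4 kN/m
FS = R / T = 285.4 / 316.9 = 0.901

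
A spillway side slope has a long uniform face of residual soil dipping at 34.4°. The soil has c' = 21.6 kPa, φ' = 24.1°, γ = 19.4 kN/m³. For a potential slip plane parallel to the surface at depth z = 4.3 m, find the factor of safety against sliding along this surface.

For an infinite slope with a slip plane parallel to the surface (no pore pressure): FS = [c' + γz cos²β tanφ'] / [γz sinβ cosβ].
γz = 19.4·4.3 = 83.42 kN/m²
Numerator = 21.6 + 83.42·cos²34.4°·tan24.1° = 21.6 + 83.42·0.6808·0.4473 = 47.005 kPa
Denominator = 83.42·sin34.4°·cos34.4° = 83.42·0.5650·0.8251 = 38.887 kPa
FS = 47.005 / 38.887 = 1.209

FS = 1.21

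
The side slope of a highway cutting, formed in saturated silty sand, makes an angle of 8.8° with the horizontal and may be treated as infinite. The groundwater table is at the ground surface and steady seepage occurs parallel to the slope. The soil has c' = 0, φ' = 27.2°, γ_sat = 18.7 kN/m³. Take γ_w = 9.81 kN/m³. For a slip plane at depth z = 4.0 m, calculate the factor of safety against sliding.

With seepage parallel to the slope and the water table at the surface, the effective normal stress on the slip plane uses the buoyant unit weight γ' = γ_sat − γ_w while the driving shear stress uses γ_sat:
FS = [c' + γ' z cos²β tanφ'] / [γ_sat z sinβ cosβ]
(For c' = 0 this reduces to FS = (γ'/γ_sat)·tanφ'/tanβ.)
γ' = 18.7 − 9.81 = 8.89 kN/m³
Numerator = 0.0 + 8.89·4.0·cos²8.8°·tan27.2° = 0.0 + 8.89·4.0·0.9766·0.5139 = 17.848 kPa
Denominator = 18.7·4.0·sin8.8°·cos8.8° = 18.7·4.0·0.1530·0.9882 = 11.309 kPa
FS = 17.848 / 11.309 = 1.578

FS = 1.58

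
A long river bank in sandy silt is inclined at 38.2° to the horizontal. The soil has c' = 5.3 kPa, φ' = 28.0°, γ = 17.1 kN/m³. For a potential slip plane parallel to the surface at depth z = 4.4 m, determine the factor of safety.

FS = 0.82

For an infinite slope with a slip plane parallel to the surface (no pore pressure): FS = [c' + γz cos²β tanφ'] / [γz sinβ cosβ].
γz = 17.1·4.4 = 75.24 kN/m²
Numerator = 5.3 + 75.24·cos²38.2°·tan28.0° = 5.3 + 75.24·0.6176·0.5317 = 30.006 kPa
Denominator = 75.24·sin38.2°·cos38.2° = 75.24·0.6184·0.7859 = 36.565 kPa
FS = 30.006 / 36.565 = 0.821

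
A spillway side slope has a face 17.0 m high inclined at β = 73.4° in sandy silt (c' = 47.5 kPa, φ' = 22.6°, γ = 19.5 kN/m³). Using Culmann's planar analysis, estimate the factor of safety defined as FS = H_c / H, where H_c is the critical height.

H_c = (4c'/γ) · sinβ cosφ' / [1 − cos(β − φ')]
    = (4·47.5/19.5) · sin73.4°·cos22.6° / [1 − cos50.8°]
    = 9.744 · 0.8847 / 0.3680 = 23.43 m
FS = H_c / H = 23.43 / 17.0 = 1.378

FS = 1.38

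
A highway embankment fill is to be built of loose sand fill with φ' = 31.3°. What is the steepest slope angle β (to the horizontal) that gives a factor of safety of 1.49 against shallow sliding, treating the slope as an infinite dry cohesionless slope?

For an infinite dry cohesionless slope FS = tanφ'/tanβ, so tanβ = tanφ' / FS.
tanβ = tan31.3° / 1.49 = 0.6080 / 1.49 = 0.4081
β = arctan(0.4081) = 22.20°

β = 22.2°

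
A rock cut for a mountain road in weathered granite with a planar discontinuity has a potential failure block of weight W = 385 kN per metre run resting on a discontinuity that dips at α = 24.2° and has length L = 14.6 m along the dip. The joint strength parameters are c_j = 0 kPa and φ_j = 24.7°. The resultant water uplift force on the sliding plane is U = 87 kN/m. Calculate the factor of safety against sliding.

Resolving the block weight along and normal to the plane and applying the Mohr–Coulomb strength on the joint:
N' = W cosα − U = 385·cos24.2° − 87 = 264.2 kN/m
Driving force T = W sinα = 385·sin24.2° = 157.8 kN/m
Resisting force R = c_j·L + N'·tanφ_j = 0·14.6 + 264.2·tan24.7° = 0.0 + 121.5 = 121.5 kN/m
FS = R / T = 121.5 / 157.8 = 0.770

FS = 0.77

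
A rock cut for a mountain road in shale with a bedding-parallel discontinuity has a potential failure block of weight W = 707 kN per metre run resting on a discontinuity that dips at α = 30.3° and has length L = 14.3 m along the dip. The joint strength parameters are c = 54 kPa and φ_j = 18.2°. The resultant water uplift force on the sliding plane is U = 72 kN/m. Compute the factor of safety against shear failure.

Resolving the block weight along and normal to the plane and applying the Mohr–Coulomb strength on the joint:
N' = W cosα − U = 707·cos30.3° − 72 = 538.4 kN/m
Driving force T = W sinα = 707·sin30.3° = 356.7 kN/m
Resisting force R = c·L + N'·tanφ_j = 54·14.3 + 538.4·tan18.2° = 772.2 + 177.0 = 949.2 kN/m
FS = R / T = 949.2 / 356.7 = 2.661

FS = 2.66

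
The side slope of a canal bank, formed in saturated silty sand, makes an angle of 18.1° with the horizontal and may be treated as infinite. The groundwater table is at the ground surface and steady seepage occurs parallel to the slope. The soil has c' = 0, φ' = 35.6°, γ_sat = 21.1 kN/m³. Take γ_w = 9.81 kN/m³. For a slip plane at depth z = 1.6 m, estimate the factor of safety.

FS = 1.17

With seepage parallel to the slope and the water table at the surface, the effective normal stress on the slip plane uses the buoyant unit weight γ' = γ_sat − γ_w while the driving shear stress uses γ_sat:
FS = [c' + γ' z cos²β tanφ'] / [γ_sat z sinβ cosβ]
(For c' = 0 this reduces to FS = (γ'/γ_sat)·tanφ'/tanβ.)
γ' = 21.1 − 9.81 = 11.29 kN/m³
Numerator = 0.0 + 11.29·1.6·cos²18.1°·tan35.6° = 0.0 + 11.29·1.6·0.9035·0.7159 = 11.684 kPa
Denominator = 21.1·1.6·sin18.1°·cos18.1° = 21.1·1.6·0.3107·0.9505 = 9.969 kPa
FS = 11.684 / 9.969 = 1.172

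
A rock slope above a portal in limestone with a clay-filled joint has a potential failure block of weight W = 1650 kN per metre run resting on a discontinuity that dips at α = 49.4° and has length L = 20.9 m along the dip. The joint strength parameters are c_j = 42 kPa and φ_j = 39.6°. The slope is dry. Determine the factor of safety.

Resolving the block weight along and normal to the plane and applying the Mohr–Coulomb strength on the joint:
N' = W cosα = 1650·cos49.4° = 1073.8 kN/m
Driving force T = W sinα = 1650·sin49.4° = 1252.8 kN/m
Resisting force R = c_j·L + N'·tanφ_j = 42·20.9 + 1073.8·tan39.6° = 877.8 + 888.3 = 1766.1 kN/m
FS = R / T = 1766.1 / 1252.8 = 1.410

FS = 1.41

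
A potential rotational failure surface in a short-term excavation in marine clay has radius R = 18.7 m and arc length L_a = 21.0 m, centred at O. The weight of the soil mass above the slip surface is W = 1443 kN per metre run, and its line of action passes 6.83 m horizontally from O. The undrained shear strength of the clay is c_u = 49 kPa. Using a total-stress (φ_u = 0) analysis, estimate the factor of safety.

FS = 1.95

Taking moments about the centre O, the resisting moment is provided by the undrained shear strength acting along the arc:
M_R = c_u·L_a·R = 49·21.00·18.7 = 19242.3 kN·m/m
M_D = W·d = 1443·6.83 = 9855.7 kN·m/m
FS = M_R / M_D = 19242.3 / 9855.7 = 1.952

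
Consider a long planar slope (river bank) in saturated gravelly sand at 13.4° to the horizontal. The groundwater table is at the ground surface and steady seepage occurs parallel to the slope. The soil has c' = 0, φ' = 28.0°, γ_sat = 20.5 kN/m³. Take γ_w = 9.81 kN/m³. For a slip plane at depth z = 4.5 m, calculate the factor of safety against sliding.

FS = 1.16

With seepage parallel to the slope and the water table at the surface, the effective normal stress on the slip plane uses the buoyant unit weight γ' = γ_sat − γ_w while the driving shear stress uses γ_sat:
FS = [c' + γ' z cos²β tanφ'] / [γ_sat z sinβ cosβ]
(For c' = 0 this reduces to FS = (γ'/γ_sat)·tanφ'/tanβ.)
γ' = 20.5 − 9.81 = 10.69 kN/m³
Numerator = 0.0 + 10.69·4.5·cos²13.4°·tan28.0° = 0.0 + 10.69·4.5·0.9463·0.5317 = 24.204 kPa
Denominator = 20.5·4.5·sin13.4°·cos13.4° = 20.5·4.5·0.2317·0.9728 = 20.797 kPa
FS = 24.204 / 20.797 = 1.164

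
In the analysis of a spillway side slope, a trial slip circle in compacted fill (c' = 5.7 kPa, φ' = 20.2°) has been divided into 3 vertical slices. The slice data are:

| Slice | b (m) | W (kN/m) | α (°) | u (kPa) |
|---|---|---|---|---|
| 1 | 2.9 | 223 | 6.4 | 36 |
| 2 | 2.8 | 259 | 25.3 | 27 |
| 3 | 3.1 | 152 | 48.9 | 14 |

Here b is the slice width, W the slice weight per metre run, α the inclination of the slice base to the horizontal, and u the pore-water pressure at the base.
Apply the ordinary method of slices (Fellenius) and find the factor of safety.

FS = 0.69

Ordinary method of slices: FS = Σ[c'·Δl_i + (W_i cosα_i − u_i·Δl_i)·tanφ'] / Σ W_i sinα_i, with Δl_i = b_i / cosα_i.
Slice 1: Δl = 2.9/cos6.4° = 2.918 m; N'_1 = 223·cos6.4° − 36·2.918 = 116.6; c'Δl = 16.63; W sinα = 24.9
Slice 2: Δl = 2.8/cos25.3° = 3.097 m; N'_2 = 259·cos25.3° − 27·3.097 = 150.5; c'Δl = 17.65; W sinα = 110.7
Slice 3: Δl = 3.1/cos48.9° = 4.716 m; N'_3 = 152·cos48.9° − 14·4.716 = 33.9; c'Δl = 26.88; W sinα = 114.5
Σc'Δl = 61.2 kN/m; ΣN' = 301.0 kN/m; ΣW sinα = 250.1 kN/m
Resisting = 61.2 + 301.0·tan20.2° = 61.2 + 110.7 = 171.9 kN/m
FS = 171.9 / 250.1 = 0.687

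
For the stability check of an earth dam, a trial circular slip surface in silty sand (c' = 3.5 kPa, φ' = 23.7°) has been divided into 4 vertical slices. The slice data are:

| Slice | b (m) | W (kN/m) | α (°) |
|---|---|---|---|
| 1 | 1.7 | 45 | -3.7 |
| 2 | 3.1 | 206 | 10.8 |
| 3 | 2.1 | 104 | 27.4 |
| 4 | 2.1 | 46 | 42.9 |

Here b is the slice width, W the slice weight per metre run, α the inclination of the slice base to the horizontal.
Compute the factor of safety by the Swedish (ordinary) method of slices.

Ordinary method of slices: FS = Σ[c'·Δl_i + (W_i cosα_i)·tanφ'] / Σ W_i sinα_i, with Δl_i = b_i / cosα_i.
Slice 1: Δl = 1.7/cos(-3.7°) = 1.704 m; N'_1 = 45·cos(-3.7°) = 44.9; c'Δl = 5.96; W sinα = -2.9
Slice 2: Δl = 3.1/cos10.8° = 3.156 m; N'_2 = 206·cos10.8° = 202.4; c'Δl = 11.05; W sinα = 38.6
Slice 3: Δl = 2.1/cos27.4° = 2.365 m; N'_3 = 104·cos27.4° = 92.3; c'Δl = 8.28; W sinα = 47.9
Slice 4: Δl = 2.1/cos42.9° = 2.867 m; N'_4 = 46·cos42.9° = 33.7; c'Δl = 10.03; W sinα = 31.3
Σc'Δl = 35.3 kN/m; ΣN' = 373.3 kN/m; ΣW sinα = 114.9 kN/m
Resisting = 35.3 + 373.3·tan23.7° = 35.3 + 163.9 = 199.2 kN/m
FS = 199.2 / 114.9 = 1.734

FS = 1.73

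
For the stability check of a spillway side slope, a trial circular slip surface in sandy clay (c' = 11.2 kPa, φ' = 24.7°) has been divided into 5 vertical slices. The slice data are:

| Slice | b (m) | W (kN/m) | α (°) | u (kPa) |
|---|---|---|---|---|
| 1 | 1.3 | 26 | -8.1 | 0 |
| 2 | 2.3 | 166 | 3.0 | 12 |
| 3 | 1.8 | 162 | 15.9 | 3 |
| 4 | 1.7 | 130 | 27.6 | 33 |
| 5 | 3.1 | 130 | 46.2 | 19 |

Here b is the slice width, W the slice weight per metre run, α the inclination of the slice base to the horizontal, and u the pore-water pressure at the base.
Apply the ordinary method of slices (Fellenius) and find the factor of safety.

Ordinary method of slices: FS = Σ[c'·Δl_i + (W_i cosα_i − u_i·Δl_i)·tanφ'] / Σ W_i sinα_i, with Δl_i = b_i / cosα_i.
Slice 1: Δl = 1.3/cos(-8.1°) = 1.313 m; N'_1 = 26·cos(-8.1°) − 0·1.313 = 25.7; c'Δl = 14.71; W sinα = -3.7
Slice 2: Δl = 2.3/cos3.0° = 2.303 m; N'_2 = 166·cos3.0° − 12·2.303 = 138.1; c'Δl = 25.80; W sinα = 8.7
Slice 3: Δl = 1.8/cos15.9° = 1.872 m; N'_3 = 162·cos15.9° − 3·1.872 = 150.2; c'Δl = 20.96; W sinα = 44.4
Slice 4: Δl = 1.7/cos27.6° = 1.918 m; N'_4 = 130·cos27.6° − 33·1.918 = 51.9; c'Δl = 21.48; W sinα = 60.2
Slice 5: Δl = 3.1/cos46.2° = 4.479 m; N'_5 = 130·cos46.2° − 19·4.479 = 4.9; c'Δl = 50.16; W sinα = 93.8
Σc'Δl = 133.1 kN/m; ΣN' = 370.8 kN/m; ΣW sinα = 203.5 kN/m
Resisting = 133.1 + 370.8·tan24.7° = 133.1 + 170.6 = 303.7 kN/m
FS = 303.7 / 203.5 = 1.493

FS = 1.49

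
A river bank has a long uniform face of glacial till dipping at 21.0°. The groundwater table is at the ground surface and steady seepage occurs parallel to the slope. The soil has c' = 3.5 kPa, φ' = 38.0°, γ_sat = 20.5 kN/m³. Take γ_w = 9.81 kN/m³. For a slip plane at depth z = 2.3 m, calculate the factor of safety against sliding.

FS = 1.28

With seepage parallel to the slope and the water table at the surface, the effective normal stress on the slip plane uses the buoyant unit weight γ' = γ_sat − γ_w while the driving shear stress uses γ_sat:
FS = [c' + γ' z cos²β tanφ'] / [γ_sat z sinβ cosβ]
γ' = 20.5 − 9.81 = 10.69 kN/m³
Numerator = 3.5 + 10.69·2.3·cos²21.0°·tan38.0° = 3.5 + 10.69·2.3·0.8716·0.7813 = 20.242 kPa
Denominator = 20.5·2.3·sin21.0°·cos21.0° = 20.5·2.3·0.3584·0.9336 = 15.775 kPa
FS = 20.242 / 15.775 = 1.283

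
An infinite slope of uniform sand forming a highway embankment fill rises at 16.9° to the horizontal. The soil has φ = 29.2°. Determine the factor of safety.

FS = 1.84

For a dry cohesionless infinite slope the factor of safety is FS = tanφ / tanβ.
FS = tan29.2° / tan16.9° = 0.5589 / 0.3038 = 1.839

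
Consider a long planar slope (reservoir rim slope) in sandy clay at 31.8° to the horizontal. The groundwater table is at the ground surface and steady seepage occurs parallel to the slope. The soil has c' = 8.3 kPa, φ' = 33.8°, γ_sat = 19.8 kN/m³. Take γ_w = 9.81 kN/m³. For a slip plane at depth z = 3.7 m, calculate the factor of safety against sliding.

With seepage parallel to the slope and the water table at the surface, the effective normal stress on the slip plane uses the buoyant unit weight γ' = γ_sat − γ_w while the driving shear stress uses γ_sat:
FS = [c' + γ' z cos²β tanφ'] / [γ_sat z sinβ cosβ]
γ' = 19.8 − 9.81 = 9.99 kN/m³
Numerator = 8.3 + 9.99·3.7·cos²31.8°·tan33.8° = 8.3 + 9.99·3.7·0.7223·0.6694 = 26.173 kPa
Denominator = 19.8·3.7·sin31.8°·cos31.8° = 19.8·3.7·0.5270·0.8499 = 32.810 kPa
FS = 26.173 / 32.810 = 0.798

FS = 0.80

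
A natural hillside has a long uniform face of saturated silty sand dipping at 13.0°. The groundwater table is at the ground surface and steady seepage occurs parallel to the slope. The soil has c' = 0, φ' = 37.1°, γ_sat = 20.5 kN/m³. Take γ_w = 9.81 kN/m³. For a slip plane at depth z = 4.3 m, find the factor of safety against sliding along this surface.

FS = 1.71

With seepage parallel to the slope and the water table at the surface, the effective normal stress on the slip plane uses the buoyant unit weight γ' = γ_sat − γ_w while the driving shear stress uses γ_sat:
FS = [c' + γ' z cos²β tanφ'] / [γ_sat z sinβ cosβ]
(For c' = 0 this reduces to FS = (γ'/γ_sat)·tanφ'/tanβ.)
γ' = 20.5 − 9.81 = 10.69 kN/m³
Numerator = 0.0 + 10.69·4.3·cos²13.0°·tan37.1° = 0.0 + 10.69·4.3·0.9494·0.7563 = 33.005 kPa
Denominator = 20.5·4.3·sin13.0°·cos13.0° = 20.5·4.3·0.2250·0.9744 = 19.321 kPa
FS = 33.005 / 19.321 = 1.708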